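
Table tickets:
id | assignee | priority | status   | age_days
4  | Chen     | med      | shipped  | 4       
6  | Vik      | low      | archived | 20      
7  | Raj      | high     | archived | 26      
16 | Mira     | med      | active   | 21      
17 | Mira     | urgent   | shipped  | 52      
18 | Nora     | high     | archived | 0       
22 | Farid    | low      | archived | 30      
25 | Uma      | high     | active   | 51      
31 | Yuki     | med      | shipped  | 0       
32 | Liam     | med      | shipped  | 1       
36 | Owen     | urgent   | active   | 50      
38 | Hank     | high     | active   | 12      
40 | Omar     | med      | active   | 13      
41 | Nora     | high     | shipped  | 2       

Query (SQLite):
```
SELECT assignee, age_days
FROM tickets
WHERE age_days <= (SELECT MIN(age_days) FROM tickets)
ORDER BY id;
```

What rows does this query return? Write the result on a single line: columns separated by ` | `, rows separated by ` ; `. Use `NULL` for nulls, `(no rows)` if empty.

Nora | 0 ; Yuki | 0

Scalar subquery: MIN(age_days) over all tickets rows = 0.
Keep rows where age_days <= that value.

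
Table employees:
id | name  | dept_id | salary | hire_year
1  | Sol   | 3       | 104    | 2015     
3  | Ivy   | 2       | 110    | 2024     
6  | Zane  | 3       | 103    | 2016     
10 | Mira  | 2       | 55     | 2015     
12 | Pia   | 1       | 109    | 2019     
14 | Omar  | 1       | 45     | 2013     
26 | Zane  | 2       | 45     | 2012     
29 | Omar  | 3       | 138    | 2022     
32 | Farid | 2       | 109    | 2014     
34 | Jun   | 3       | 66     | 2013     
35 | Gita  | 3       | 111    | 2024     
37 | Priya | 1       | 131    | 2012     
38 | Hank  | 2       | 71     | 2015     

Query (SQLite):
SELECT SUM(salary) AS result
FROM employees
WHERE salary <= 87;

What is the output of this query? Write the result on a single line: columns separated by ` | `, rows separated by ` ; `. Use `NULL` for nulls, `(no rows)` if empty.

Rows where salary <= 87 → salary values: [55, 45, 45, 66, 71].
SUM of non-NULL values = 282.

282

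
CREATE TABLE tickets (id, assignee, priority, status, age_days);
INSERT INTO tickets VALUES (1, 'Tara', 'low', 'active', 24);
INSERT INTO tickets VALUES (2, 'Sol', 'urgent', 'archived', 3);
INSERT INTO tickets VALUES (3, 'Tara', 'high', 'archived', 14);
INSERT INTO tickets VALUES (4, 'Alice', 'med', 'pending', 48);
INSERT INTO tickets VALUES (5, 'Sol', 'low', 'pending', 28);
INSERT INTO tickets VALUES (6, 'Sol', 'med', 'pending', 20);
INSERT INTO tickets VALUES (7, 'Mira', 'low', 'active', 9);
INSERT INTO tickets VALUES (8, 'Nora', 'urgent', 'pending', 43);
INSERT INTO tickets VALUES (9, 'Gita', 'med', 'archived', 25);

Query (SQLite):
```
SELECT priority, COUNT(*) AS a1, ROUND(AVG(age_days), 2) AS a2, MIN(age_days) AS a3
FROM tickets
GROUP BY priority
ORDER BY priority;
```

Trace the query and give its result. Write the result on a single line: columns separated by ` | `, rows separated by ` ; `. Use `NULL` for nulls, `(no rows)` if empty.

Group tickets by priority.
Per group compute: COUNT(*), ROUND(AVG(age_days), 2), MIN(age_days).
  high: ids {3} → COUNT(*)=1, ROUND(AVG(age_days), 2)=14, MIN(age_days)=14
  low: ids {1, 5, 7} → COUNT(*)=3, ROUND(AVG(age_days), 2)=20.33, MIN(age_days)=9
  med: ids {4, 6, 9} → COUNT(*)=3, ROUND(AVG(age_days), 2)=31, MIN(age_days)=20
  urgent: ids {2, 8} → COUNT(*)=2, ROUND(AVG(age_days), 2)=23, MIN(age_days)=3

high | 1 | 14 | 14 ; low | 3 | 20.33 | 9 ; med | 3 | 31 | 20 ; urgent | 2 | 23 | 3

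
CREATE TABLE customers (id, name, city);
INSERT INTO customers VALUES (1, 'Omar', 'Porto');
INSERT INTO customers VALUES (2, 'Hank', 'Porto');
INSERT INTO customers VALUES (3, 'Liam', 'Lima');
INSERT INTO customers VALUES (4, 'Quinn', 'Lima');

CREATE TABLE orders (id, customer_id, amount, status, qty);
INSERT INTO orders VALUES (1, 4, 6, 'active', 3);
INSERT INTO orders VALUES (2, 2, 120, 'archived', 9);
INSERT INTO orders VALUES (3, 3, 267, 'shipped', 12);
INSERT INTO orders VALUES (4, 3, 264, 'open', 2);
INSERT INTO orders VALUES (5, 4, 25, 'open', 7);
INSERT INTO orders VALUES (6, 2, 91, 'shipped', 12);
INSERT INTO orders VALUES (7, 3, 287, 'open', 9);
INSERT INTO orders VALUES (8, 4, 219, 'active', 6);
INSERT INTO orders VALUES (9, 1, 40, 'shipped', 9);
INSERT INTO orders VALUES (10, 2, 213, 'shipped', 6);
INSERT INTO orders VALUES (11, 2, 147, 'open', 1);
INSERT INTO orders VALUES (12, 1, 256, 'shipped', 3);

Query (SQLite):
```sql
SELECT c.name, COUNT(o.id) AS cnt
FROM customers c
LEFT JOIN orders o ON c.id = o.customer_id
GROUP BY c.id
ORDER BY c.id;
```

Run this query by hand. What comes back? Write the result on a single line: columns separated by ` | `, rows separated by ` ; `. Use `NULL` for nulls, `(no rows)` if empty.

Omar | 2 ; Hank | 4 ; Liam | 3 ; Quinn | 3

LEFT JOIN keeps every customers row; unmatched ones get NULL for orders columns.
Group by customers.id and compute COUNT(o.id). COUNT(col) of an all-NULL group is 0.
  1: ids {9, 12} → COUNT(o.id)=2
  2: ids {2, 6, 10, 11} → COUNT(o.id)=4
  3: ids {3, 4, 7} → COUNT(o.id)=3
  4: ids {1, 5, 8} → COUNT(o.id)=3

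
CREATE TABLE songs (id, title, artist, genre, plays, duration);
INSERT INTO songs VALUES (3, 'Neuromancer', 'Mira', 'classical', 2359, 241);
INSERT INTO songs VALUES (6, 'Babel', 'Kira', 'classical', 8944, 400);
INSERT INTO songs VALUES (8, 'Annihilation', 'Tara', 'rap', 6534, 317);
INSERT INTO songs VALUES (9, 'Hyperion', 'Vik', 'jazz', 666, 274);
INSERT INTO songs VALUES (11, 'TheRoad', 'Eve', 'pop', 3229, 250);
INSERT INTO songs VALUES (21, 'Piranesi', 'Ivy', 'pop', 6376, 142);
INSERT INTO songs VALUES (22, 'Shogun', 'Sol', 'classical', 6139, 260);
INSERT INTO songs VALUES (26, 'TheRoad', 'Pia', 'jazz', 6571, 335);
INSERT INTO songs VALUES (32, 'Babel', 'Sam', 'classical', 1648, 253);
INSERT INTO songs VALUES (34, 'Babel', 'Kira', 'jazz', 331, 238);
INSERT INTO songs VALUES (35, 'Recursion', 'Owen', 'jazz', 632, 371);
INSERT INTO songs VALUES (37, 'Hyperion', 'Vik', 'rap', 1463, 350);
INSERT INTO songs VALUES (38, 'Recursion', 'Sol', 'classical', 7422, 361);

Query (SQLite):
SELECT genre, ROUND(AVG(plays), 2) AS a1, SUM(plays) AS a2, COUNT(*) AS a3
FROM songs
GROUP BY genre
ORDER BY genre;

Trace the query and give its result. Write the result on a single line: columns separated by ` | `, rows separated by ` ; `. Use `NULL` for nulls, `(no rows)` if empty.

classical | 5302.4 | 26512 | 5 ; jazz | 2050 | 8200 | 4 ; pop | 4802.5 | 9605 | 2 ; rap | 3998.5 | 7997 | 2

Group songs by genre.
Per group compute: ROUND(AVG(plays), 2), SUM(plays), COUNT(*).
  classical: ids {3, 6, 22, 32, 38} → ROUND(AVG(plays), 2)=5302.4, SUM(plays)=26512, COUNT(*)=5
  jazz: ids {9, 26, 34, 35} → ROUND(AVG(plays), 2)=2050, SUM(plays)=8200, COUNT(*)=4
  pop: ids {11, 21} → ROUND(AVG(plays), 2)=4802.5, SUM(plays)=9605, COUNT(*)=2
  rap: ids {8, 37} → ROUND(AVG(plays), 2)=3998.5, SUM(plays)=7997, COUNT(*)=2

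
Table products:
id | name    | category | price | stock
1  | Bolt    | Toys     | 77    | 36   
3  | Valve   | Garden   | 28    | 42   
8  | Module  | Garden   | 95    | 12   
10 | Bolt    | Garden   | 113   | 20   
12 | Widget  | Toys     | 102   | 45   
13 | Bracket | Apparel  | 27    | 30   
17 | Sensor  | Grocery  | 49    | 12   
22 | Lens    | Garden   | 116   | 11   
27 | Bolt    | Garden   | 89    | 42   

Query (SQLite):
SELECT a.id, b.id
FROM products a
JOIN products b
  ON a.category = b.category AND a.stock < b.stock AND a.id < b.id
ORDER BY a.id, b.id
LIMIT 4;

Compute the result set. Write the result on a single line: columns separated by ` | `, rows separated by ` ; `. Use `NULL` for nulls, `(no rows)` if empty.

Pairs (a,b) with same category, a.stock < b.stock, a.id < b.id.
category groups: Apparel:{13} Garden:{3,8,10,22,27} Grocery:{17} Toys:{1,12}
Ordered by (a.id, b.id); first 4.

1 | 12 ; 8 | 10 ; 8 | 27 ; 10 | 27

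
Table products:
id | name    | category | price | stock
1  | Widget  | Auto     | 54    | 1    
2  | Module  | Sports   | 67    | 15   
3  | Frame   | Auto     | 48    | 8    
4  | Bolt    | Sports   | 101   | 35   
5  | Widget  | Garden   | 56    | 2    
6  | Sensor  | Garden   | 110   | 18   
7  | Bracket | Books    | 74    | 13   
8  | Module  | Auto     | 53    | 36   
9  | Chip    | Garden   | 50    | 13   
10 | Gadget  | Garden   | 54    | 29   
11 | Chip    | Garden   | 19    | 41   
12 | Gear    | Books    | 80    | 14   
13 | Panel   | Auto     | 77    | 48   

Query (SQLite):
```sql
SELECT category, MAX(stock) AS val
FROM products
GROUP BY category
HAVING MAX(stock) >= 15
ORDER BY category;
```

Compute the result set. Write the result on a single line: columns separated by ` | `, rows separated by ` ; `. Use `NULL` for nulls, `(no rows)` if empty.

Partition products by category; compute MAX(stock) within each group.
HAVING: keep groups where MAX(stock) >= 15.
  Auto: ids {1, 3, 8, 13} → MAX(stock)=48
  Books: ids {7, 12} → MAX(stock)=14
  Garden: ids {5, 6, 9, 10, 11} → MAX(stock)=41
  Sports: ids {2, 4} → MAX(stock)=35

Auto | 48 ; Garden | 41 ; Sports | 35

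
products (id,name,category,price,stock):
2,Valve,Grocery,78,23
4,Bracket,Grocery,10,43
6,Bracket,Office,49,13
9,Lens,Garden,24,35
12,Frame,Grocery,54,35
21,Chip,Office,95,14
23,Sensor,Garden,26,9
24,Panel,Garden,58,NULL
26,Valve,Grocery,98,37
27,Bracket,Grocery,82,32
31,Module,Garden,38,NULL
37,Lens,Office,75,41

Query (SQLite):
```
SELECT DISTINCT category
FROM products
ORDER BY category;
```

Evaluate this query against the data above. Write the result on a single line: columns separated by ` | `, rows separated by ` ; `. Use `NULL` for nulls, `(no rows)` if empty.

Garden ; Grocery ; Office

Collect distinct category values from products.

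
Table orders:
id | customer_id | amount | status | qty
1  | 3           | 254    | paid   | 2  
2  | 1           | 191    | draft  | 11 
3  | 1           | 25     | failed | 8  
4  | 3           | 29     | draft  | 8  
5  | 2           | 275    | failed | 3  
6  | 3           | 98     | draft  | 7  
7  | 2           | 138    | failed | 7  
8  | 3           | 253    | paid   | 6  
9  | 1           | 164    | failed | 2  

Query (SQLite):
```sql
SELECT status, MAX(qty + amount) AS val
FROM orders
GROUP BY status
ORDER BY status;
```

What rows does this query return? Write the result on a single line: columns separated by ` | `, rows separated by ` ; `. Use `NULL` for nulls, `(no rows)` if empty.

For each row compute qty + amount.
Group by status; take MAX of the expression per group.
  draft: ids {2, 4, 6} → MAX(qty + amount)=202
  failed: ids {3, 5, 7, 9} → MAX(qty + amount)=278
  paid: ids {1, 8} → MAX(qty + amount)=259

draft | 202 ; failed | 278 ; paid | 259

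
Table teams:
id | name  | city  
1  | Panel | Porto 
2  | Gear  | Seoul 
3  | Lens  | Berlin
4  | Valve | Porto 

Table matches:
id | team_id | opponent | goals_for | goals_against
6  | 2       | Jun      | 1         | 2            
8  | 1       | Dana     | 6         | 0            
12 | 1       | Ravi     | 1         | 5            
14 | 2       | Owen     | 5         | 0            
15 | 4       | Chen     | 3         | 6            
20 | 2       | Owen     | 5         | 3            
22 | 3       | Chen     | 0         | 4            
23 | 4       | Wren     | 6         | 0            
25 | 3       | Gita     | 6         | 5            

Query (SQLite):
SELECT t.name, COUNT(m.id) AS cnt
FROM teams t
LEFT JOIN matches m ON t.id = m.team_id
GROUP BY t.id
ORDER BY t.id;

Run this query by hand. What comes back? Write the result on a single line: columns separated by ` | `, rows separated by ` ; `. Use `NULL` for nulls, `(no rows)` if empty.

Panel | 2 ; Gear | 3 ; Lens | 2 ; Valve | 2

LEFT JOIN keeps every teams row; unmatched ones get NULL for matches columns.
Group by teams.id and compute COUNT(m.id). COUNT(col) of an all-NULL group is 0.
  1: ids {8, 12} → COUNT(m.id)=2
  2: ids {6, 14, 20} → COUNT(m.id)=3
  3: ids {22, 25} → COUNT(m.id)=2
  4: ids {15, 23} → COUNT(m.id)=2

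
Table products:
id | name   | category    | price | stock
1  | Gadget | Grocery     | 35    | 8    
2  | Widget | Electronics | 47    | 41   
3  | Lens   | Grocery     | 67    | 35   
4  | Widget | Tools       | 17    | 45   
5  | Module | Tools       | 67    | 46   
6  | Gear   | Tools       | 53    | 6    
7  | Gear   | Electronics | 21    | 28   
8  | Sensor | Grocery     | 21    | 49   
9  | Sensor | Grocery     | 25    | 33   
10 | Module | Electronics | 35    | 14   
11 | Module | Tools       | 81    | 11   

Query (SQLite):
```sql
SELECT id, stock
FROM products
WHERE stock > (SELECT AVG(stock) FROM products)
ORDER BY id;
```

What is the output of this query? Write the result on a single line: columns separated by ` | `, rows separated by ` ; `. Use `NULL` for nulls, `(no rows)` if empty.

2 | 41 ; 3 | 35 ; 4 | 45 ; 5 | 46 ; 8 | 49 ; 9 | 33

Scalar subquery: AVG(stock) over all products rows = 28.727273 (≈; comparison uses full precision).
Keep rows where stock > that value.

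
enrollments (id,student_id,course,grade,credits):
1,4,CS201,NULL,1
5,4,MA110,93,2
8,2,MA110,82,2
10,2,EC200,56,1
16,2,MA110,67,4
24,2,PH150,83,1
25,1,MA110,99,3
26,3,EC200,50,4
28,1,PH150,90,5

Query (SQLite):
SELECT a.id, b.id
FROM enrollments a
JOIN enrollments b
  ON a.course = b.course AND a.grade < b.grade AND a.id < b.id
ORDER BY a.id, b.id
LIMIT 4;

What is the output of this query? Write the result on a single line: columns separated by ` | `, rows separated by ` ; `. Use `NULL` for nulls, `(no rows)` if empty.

5 | 25 ; 8 | 25 ; 16 | 25 ; 24 | 28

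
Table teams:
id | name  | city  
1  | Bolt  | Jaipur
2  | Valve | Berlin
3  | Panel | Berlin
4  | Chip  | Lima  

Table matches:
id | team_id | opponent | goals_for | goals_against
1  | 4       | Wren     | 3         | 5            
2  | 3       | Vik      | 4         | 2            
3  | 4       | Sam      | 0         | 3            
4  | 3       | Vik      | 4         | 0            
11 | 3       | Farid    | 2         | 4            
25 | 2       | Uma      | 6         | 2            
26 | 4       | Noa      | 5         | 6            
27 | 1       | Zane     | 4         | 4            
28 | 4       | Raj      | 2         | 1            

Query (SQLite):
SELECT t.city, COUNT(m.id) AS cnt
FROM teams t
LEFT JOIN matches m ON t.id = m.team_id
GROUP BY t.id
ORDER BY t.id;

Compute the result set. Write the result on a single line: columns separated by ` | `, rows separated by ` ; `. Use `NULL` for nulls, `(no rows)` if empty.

Jaipur | 1 ; Berlin | 1 ; Berlin | 3 ; Lima | 4

LEFT JOIN keeps every teams row; unmatched ones get NULL for matches columns.
Group by teams.id and compute COUNT(m.id). COUNT(col) of an all-NULL group is 0.
  1: ids {27} → COUNT(m.id)=1
  2: ids {25} → COUNT(m.id)=1
  3: ids {2, 4, 11} → COUNT(m.id)=3
  4: ids {1, 3, 26, 28} → COUNT(m.id)=4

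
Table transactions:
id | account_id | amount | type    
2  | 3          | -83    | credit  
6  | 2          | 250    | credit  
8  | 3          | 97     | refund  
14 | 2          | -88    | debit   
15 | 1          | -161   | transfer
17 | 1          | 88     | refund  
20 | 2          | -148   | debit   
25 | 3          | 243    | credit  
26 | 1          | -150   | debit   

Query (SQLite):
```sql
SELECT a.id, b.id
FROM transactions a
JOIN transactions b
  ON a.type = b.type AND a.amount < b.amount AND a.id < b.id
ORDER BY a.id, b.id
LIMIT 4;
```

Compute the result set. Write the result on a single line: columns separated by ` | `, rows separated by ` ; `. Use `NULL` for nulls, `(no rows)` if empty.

Pairs (a,b) with same type, a.amount < b.amount, a.id < b.id.
type groups: credit:{2,6,25} debit:{14,20,26} refund:{8,17} transfer:{15}
Ordered by (a.id, b.id); first 4.

2 | 6 ; 2 | 25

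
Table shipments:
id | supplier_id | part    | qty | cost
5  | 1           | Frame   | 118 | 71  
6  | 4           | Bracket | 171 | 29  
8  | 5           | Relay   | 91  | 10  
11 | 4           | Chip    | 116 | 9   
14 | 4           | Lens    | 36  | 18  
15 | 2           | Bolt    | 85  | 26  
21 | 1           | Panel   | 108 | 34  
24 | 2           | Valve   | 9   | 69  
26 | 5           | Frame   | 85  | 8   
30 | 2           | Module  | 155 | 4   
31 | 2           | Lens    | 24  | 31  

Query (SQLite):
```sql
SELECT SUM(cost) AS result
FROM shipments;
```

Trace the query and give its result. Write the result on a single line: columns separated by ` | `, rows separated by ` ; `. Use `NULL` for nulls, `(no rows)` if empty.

309

All cost values: [71, 29, 10, 9, 18, 26, 34, 69, 8, 4, 31].
SUM of non-NULL values = 309.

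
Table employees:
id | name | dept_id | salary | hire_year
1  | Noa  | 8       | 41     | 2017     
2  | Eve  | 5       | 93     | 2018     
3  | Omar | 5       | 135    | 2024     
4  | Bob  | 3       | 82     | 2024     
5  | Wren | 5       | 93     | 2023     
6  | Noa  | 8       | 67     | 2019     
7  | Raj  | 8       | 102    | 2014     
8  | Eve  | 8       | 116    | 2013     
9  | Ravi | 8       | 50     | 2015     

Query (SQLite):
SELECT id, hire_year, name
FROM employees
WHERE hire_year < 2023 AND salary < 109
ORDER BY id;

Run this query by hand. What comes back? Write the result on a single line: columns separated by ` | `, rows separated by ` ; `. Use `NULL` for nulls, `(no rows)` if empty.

hire_year < 2023: ids {1, 2, 6, 7, 8, 9}
salary < 109: ids {1, 2, 4, 5, 6, 7, 9}
Combine with AND.

1 | 2017 | Noa ; 2 | 2018 | Eve ; 6 | 2019 | Noa ; 7 | 2014 | Raj ; 9 | 2015 | Ravi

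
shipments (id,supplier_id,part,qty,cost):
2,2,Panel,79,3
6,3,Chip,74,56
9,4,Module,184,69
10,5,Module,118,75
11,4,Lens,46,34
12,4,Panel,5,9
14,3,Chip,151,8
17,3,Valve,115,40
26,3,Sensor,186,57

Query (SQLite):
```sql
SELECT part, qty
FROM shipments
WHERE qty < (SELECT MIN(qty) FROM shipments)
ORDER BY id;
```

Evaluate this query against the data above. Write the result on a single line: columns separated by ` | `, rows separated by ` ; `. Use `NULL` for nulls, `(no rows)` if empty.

Scalar subquery: MIN(qty) over all shipments rows = 5.
Keep rows where qty < that value.

(no rows)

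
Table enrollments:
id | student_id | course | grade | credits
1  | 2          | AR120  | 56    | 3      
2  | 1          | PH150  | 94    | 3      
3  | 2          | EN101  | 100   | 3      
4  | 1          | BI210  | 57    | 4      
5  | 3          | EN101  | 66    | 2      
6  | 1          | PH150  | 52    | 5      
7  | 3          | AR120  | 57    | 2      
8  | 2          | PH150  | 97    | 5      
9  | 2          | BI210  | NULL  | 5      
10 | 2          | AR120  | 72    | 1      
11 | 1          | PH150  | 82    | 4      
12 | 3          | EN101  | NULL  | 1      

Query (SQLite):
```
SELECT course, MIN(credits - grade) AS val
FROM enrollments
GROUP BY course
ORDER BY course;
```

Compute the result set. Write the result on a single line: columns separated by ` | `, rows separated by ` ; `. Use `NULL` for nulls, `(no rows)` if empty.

For each row compute credits - grade.
Group by course; take MIN of the expression per group.
  AR120: ids {1, 7, 10} → MIN(credits - grade)=-71
  BI210: ids {4, 9} → MIN(credits - grade)=-53
  EN101: ids {3, 5, 12} → MIN(credits - grade)=-97
  PH150: ids {2, 6, 8, 11} → MIN(credits - grade)=-92

AR120 | -71 ; BI210 | -53 ; EN101 | -97 ; PH150 | -92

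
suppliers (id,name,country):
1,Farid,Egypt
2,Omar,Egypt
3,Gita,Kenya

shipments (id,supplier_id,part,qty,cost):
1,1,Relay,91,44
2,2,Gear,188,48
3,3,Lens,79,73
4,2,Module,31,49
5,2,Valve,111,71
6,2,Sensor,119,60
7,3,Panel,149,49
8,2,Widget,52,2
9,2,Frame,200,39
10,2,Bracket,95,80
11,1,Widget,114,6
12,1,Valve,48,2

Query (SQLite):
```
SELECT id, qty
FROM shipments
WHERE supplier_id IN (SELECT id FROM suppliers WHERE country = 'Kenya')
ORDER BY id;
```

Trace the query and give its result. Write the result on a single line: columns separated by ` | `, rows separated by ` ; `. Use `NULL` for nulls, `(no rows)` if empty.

Inner query: suppliers.id where country = 'Kenya'.
Outer: keep shipments rows whose supplier_id is in that set.
Inner query → {3}

3 | 79 ; 7 | 149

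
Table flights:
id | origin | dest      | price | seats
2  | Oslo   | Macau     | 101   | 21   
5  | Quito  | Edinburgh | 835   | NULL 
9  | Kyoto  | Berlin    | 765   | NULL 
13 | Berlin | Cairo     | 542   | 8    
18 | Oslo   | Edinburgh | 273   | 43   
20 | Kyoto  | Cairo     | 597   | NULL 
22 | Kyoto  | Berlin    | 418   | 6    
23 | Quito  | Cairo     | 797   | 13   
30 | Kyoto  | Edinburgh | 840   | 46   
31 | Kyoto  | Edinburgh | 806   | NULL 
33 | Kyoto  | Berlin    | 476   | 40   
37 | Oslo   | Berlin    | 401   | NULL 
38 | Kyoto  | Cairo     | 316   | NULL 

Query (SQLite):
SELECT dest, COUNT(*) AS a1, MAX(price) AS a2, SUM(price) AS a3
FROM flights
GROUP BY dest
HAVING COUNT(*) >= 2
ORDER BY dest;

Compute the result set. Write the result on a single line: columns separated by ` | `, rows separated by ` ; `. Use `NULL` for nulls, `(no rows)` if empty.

Group flights by dest.
Per group compute: COUNT(*), MAX(price), SUM(price).
HAVING: drop groups with fewer than 2 rows.
  Berlin: ids {9, 22, 33, 37} → COUNT(*)=4, MAX(price)=765, SUM(price)=2060
  Cairo: ids {13, 20, 23, 38} → COUNT(*)=4, MAX(price)=797, SUM(price)=2252
  Edinburgh: ids {5, 18, 30, 31} → COUNT(*)=4, MAX(price)=840, SUM(price)=2754
  Macau: ids {2} → COUNT(*)=1, MAX(price)=101, SUM(price)=101

Berlin | 4 | 765 | 2060 ; Cairo | 4 | 797 | 2252 ; Edinburgh | 4 | 840 | 2754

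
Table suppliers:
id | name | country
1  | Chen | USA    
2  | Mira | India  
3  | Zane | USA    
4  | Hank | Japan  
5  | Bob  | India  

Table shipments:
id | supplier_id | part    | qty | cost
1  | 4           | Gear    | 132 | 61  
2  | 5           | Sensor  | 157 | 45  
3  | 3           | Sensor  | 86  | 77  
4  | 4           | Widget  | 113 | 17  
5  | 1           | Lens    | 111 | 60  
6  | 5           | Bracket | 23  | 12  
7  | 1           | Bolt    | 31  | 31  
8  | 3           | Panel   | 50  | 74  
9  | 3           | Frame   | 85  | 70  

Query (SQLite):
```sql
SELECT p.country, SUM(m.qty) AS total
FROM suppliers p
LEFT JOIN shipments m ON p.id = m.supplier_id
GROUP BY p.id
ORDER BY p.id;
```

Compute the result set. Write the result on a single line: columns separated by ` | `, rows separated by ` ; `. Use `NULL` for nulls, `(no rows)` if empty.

LEFT JOIN keeps every suppliers row; unmatched ones get NULL for shipments columns.
Group by suppliers.id and compute SUM(m.qty). SUM over an all-NULL group is NULL.
  1: ids {5, 7} → SUM(m.qty)=142
  2: ids {—} → SUM(m.qty)=NULL
  3: ids {3, 8, 9} → SUM(m.qty)=221
  4: ids {1, 4} → SUM(m.qty)=245
  5: ids {2, 6} → SUM(m.qty)=180

USA | 142 ; India | NULL ; USA | 221 ; Japan | 245 ; India | 180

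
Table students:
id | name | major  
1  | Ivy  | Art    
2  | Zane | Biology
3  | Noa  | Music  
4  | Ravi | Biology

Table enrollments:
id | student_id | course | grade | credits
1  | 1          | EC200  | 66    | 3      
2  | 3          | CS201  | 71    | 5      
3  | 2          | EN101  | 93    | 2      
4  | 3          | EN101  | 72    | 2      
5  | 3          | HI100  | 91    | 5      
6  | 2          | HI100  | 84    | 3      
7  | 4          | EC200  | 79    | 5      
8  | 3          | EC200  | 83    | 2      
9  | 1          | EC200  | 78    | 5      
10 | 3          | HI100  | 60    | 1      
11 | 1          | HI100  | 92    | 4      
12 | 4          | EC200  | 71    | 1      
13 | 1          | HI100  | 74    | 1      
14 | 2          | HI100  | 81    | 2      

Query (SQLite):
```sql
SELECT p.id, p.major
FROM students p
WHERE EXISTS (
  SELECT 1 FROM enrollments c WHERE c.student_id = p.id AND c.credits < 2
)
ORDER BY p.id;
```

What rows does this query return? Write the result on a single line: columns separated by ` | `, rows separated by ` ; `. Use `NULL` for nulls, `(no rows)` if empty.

For each students row, check whether any enrollments with matching student_id has credits < 2.
Keep rows where that is true.

1 | Art ; 3 | Music ; 4 | Biology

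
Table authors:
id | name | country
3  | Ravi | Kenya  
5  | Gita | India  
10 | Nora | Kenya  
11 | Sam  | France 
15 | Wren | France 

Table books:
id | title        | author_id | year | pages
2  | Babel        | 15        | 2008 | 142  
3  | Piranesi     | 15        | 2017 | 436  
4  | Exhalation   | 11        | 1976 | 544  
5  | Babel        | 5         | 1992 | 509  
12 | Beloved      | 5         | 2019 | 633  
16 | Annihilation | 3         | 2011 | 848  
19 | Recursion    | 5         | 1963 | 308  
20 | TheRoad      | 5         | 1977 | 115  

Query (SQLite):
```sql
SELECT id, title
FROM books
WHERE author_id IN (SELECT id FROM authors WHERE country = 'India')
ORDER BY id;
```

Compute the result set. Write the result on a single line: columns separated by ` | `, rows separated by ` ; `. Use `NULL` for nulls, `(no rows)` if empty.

5 | Babel ; 12 | Beloved ; 19 | Recursion ; 20 | TheRoad

Inner query: authors.id where country = 'India'.
Outer: keep books rows whose author_id is in that set.
Inner query → {5}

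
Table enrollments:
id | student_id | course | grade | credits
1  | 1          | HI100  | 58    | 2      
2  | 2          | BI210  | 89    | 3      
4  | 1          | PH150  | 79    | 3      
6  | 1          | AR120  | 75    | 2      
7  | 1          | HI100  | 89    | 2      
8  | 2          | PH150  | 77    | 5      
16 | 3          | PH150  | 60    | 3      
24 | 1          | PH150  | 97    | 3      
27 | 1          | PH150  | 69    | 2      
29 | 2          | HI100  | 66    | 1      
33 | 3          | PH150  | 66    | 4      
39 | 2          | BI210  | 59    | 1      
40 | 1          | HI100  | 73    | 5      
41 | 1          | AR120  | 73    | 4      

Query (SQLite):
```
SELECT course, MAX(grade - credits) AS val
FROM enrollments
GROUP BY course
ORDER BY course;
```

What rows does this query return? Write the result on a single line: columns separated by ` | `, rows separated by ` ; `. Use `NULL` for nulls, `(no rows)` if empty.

AR120 | 73 ; BI210 | 86 ; HI100 | 87 ; PH150 | 94

For each row compute grade - credits.
Group by course; take MAX of the expression per group.
  AR120: ids {6, 41} → MAX(grade - credits)=73
  BI210: ids {2, 39} → MAX(grade - credits)=86
  HI100: ids {1, 7, 29, 40} → MAX(grade - credits)=87
  PH150: ids {4, 8, 16, 24, 27, 33} → MAX(grade - credits)=94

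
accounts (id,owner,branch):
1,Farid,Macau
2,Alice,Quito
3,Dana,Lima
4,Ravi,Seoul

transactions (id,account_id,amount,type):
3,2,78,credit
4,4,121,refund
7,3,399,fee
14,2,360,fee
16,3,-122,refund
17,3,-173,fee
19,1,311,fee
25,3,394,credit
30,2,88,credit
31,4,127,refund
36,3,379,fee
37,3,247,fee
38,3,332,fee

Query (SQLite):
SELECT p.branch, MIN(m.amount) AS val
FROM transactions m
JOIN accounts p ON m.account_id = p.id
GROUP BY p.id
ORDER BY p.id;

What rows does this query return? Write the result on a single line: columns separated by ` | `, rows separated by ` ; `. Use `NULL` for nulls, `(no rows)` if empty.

Join each transactions row to its accounts via account_id.
Group joined rows by accounts.id; compute MIN(m.amount) per group.
  1: ids {19} → MIN(m.amount)=311
  2: ids {3, 14, 30} → MIN(m.amount)=78
  3: ids {7, 16, 17, 25, 36, 37, 38} → MIN(m.amount)=-173
  4: ids {4, 31} → MIN(m.amount)=121

Macau | 311 ; Quito | 78 ; Lima | -173 ; Seoul | 121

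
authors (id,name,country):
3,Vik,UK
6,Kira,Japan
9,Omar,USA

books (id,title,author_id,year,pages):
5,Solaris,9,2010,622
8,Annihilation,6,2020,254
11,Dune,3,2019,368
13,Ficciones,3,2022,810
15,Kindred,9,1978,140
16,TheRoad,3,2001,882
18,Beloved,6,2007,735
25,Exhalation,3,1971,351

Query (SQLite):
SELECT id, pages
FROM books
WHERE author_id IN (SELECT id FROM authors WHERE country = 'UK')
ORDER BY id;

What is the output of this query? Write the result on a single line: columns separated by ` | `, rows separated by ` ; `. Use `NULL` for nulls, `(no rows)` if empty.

Inner query: authors.id where country = 'UK'.
Outer: keep books rows whose author_id is in that set.
Inner query → {3}

11 | 368 ; 13 | 810 ; 16 | 882 ; 25 | 351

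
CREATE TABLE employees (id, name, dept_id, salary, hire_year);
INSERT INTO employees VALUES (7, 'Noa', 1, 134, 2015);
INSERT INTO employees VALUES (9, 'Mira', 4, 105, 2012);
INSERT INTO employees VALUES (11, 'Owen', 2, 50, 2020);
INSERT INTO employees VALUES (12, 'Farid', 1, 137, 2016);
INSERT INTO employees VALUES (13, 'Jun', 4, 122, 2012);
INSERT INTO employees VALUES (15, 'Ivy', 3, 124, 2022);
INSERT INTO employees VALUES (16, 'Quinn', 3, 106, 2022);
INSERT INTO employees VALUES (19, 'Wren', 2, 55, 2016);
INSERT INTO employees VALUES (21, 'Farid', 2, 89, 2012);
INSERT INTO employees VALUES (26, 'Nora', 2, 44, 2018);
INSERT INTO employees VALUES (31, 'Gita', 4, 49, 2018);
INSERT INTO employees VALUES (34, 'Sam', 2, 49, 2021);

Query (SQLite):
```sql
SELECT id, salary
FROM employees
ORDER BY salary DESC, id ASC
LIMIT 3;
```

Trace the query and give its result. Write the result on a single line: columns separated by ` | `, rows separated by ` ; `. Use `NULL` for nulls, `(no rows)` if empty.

12 | 137 ; 7 | 134 ; 15 | 124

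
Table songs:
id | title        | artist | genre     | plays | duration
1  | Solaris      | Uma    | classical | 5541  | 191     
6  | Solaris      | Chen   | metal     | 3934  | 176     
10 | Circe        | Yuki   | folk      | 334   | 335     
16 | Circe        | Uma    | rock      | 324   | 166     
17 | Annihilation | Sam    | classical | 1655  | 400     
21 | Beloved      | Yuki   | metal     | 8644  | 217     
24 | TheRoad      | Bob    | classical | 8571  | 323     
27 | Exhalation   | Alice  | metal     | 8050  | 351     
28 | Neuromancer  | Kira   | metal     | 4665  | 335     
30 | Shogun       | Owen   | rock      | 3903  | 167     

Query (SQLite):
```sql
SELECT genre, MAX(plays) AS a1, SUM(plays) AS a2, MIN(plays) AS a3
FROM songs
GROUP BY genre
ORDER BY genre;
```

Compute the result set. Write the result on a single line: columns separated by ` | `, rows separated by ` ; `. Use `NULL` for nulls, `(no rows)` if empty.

classical | 8571 | 15767 | 1655 ; folk | 334 | 334 | 334 ; metal | 8644 | 25293 | 3934 ; rock | 3903 | 4227 | 324

Group songs by genre.
Per group compute: MAX(plays), SUM(plays), MIN(plays).
  classical: ids {1, 17, 24} → MAX(plays)=8571, SUM(plays)=15767, MIN(plays)=1655
  folk: ids {10} → MAX(plays)=334, SUM(plays)=334, MIN(plays)=334
  metal: ids {6, 21, 27, 28} → MAX(plays)=8644, SUM(plays)=25293, MIN(plays)=3934
  rock: ids {16, 30} → MAX(plays)=3903, SUM(plays)=4227, MIN(plays)=324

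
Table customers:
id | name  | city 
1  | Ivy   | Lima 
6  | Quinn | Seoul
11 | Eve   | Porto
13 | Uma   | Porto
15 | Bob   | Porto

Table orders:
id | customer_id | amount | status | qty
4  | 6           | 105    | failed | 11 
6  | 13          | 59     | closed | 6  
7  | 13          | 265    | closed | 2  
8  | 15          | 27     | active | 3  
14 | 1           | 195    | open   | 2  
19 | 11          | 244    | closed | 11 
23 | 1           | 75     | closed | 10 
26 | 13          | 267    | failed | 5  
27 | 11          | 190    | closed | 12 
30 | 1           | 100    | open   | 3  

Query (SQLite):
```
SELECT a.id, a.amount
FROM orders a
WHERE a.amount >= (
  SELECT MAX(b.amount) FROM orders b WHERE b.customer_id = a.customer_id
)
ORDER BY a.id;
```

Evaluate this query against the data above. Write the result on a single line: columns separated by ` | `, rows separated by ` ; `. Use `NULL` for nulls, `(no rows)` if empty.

For each orders row a, compute MAX(amount) over rows sharing a.customer_id.
Keep row a if a.amount >= that per-group MAX.
  customer_id=1: MAX(amount) = 195
  customer_id=6: MAX(amount) = 105
  customer_id=11: MAX(amount) = 244
  customer_id=13: MAX(amount) = 267
  customer_id=15: MAX(amount) = 27

4 | 105 ; 8 | 27 ; 14 | 195 ; 19 | 244 ; 26 | 267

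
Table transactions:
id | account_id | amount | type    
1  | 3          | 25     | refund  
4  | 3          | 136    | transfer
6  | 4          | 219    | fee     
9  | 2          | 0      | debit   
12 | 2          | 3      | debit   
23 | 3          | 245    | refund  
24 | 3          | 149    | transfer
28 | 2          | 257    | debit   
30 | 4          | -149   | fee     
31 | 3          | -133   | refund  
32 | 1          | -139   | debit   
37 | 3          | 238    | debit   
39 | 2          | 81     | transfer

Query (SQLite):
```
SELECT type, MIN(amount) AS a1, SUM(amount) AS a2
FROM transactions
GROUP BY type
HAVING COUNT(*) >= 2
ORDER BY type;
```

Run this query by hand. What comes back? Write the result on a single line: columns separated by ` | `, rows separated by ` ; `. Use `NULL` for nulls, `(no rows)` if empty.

debit | -139 | 359 ; fee | -149 | 70 ; refund | -133 | 137 ; transfer | 81 | 366

Group transactions by type.
Per group compute: MIN(amount), SUM(amount).
HAVING: drop groups with fewer than 2 rows.
  debit: ids {9, 12, 28, 32, 37} → MIN(amount)=-139, SUM(amount)=359
  fee: ids {6, 30} → MIN(amount)=-149, SUM(amount)=70
  refund: ids {1, 23, 31} → MIN(amount)=-133, SUM(amount)=137
  transfer: ids {4, 24, 39} → MIN(amount)=81, SUM(amount)=366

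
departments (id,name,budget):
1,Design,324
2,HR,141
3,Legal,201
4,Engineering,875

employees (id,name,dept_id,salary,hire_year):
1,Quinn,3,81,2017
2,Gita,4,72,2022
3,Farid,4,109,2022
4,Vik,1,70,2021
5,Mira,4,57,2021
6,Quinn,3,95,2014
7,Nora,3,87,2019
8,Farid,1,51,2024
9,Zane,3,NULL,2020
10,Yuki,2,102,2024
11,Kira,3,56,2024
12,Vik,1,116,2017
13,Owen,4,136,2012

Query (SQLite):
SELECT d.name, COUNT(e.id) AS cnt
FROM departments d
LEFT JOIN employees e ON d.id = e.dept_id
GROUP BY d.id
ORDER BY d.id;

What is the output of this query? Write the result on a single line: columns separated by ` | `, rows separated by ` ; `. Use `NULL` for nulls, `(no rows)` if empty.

Design | 3 ; HR | 1 ; Legal | 5 ; Engineering | 4

LEFT JOIN keeps every departments row; unmatched ones get NULL for employees columns.
Group by departments.id and compute COUNT(e.id). COUNT(col) of an all-NULL group is 0.
  1: ids {4, 8, 12} → COUNT(e.id)=3
  2: ids {10} → COUNT(e.id)=1
  3: ids {1, 6, 7, 9, 11} → COUNT(e.id)=5
  4: ids {2, 3, 5, 13} → COUNT(e.id)=4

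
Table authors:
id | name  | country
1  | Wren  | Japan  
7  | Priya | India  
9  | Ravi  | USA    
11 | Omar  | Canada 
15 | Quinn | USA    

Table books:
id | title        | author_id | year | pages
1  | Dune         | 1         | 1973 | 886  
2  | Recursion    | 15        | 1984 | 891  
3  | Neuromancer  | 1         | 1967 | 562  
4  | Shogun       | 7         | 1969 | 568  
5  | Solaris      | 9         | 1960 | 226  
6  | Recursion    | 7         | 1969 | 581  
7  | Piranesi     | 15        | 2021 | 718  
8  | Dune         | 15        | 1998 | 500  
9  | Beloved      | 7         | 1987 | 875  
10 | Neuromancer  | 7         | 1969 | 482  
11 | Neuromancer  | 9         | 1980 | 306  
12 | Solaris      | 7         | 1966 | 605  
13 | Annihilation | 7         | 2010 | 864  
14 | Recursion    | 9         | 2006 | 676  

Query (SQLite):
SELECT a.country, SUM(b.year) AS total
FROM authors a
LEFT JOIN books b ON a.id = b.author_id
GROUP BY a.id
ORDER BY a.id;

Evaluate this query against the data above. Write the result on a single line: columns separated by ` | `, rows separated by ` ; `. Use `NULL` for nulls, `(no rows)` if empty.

Japan | 3940 ; India | 11870 ; USA | 5946 ; Canada | NULL ; USA | 6003

LEFT JOIN keeps every authors row; unmatched ones get NULL for books columns.
Group by authors.id and compute SUM(b.year). SUM over an all-NULL group is NULL.
  1: ids {1, 3} → SUM(b.year)=3940
  7: ids {4, 6, 9, 10, 12, 13} → SUM(b.year)=11870
  9: ids {5, 11, 14} → SUM(b.year)=5946
  11: ids {—} → SUM(b.year)=NULL
  15: ids {2, 7, 8} → SUM(b.year)=6003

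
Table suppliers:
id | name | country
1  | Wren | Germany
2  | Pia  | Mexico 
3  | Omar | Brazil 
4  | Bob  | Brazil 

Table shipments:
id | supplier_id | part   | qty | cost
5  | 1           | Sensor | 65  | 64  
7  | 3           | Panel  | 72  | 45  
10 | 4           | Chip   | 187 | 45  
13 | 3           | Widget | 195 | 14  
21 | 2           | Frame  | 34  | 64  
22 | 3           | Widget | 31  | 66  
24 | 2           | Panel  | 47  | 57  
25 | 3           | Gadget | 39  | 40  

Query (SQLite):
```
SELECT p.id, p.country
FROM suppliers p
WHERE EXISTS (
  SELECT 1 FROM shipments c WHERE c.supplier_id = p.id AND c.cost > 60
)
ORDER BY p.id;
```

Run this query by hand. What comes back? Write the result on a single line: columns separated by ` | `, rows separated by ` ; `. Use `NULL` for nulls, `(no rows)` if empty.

For each suppliers row, check whether any shipments with matching supplier_id has cost > 60.
Keep rows where that is true.

1 | Germany ; 2 | Mexico ; 3 | Brazil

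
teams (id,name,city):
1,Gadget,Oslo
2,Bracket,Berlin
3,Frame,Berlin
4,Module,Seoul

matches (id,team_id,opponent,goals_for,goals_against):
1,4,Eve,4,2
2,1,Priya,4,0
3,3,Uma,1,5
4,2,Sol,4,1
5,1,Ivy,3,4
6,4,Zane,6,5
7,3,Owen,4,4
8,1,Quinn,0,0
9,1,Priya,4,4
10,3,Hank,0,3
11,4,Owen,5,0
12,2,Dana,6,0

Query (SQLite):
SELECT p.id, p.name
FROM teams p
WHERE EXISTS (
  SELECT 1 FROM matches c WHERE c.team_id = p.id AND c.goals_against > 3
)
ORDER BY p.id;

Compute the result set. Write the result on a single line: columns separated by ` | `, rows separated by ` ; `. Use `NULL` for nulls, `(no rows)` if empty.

For each teams row, check whether any matches with matching team_id has goals_against > 3.
Keep rows where that is true.

1 | Gadget ; 3 | Frame ; 4 | Module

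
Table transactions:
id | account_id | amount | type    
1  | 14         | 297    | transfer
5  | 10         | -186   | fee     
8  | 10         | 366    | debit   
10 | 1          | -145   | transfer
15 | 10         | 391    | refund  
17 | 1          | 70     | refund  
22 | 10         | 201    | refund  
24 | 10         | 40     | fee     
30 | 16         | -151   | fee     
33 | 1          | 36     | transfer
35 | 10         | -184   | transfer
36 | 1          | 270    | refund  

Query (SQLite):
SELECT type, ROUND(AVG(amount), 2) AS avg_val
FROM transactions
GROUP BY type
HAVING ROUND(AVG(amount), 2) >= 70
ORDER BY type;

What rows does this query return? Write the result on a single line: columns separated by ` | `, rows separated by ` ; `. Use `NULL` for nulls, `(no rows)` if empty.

debit | 366 ; refund | 233

Partition transactions by type; compute ROUND(AVG(amount), 2) within each group.
HAVING: keep groups where ROUND(AVG(amount), 2) >= 70.
  debit: ids {8} → ROUND(AVG(amount), 2)=366
  fee: ids {5, 24, 30} → ROUND(AVG(amount), 2)=-99
  refund: ids {15, 17, 22, 36} → ROUND(AVG(amount), 2)=233
  transfer: ids {1, 10, 33, 35} → ROUND(AVG(amount), 2)=1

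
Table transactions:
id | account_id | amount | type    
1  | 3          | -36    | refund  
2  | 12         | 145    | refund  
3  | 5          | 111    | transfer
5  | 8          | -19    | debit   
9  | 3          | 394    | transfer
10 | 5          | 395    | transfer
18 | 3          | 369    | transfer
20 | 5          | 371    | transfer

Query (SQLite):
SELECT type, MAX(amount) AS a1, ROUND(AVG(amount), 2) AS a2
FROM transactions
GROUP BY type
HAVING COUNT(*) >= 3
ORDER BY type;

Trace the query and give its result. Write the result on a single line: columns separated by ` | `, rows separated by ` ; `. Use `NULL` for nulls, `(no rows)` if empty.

transfer | 395 | 328

Group transactions by type.
Per group compute: MAX(amount), ROUND(AVG(amount), 2).
HAVING: drop groups with fewer than 3 rows.
  debit: ids {5} → MAX(amount)=-19, ROUND(AVG(amount), 2)=-19
  refund: ids {1, 2} → MAX(amount)=145, ROUND(AVG(amount), 2)=54.5
  transfer: ids {3, 9, 10, 18, 20} → MAX(amount)=395, ROUND(AVG(amount), 2)=328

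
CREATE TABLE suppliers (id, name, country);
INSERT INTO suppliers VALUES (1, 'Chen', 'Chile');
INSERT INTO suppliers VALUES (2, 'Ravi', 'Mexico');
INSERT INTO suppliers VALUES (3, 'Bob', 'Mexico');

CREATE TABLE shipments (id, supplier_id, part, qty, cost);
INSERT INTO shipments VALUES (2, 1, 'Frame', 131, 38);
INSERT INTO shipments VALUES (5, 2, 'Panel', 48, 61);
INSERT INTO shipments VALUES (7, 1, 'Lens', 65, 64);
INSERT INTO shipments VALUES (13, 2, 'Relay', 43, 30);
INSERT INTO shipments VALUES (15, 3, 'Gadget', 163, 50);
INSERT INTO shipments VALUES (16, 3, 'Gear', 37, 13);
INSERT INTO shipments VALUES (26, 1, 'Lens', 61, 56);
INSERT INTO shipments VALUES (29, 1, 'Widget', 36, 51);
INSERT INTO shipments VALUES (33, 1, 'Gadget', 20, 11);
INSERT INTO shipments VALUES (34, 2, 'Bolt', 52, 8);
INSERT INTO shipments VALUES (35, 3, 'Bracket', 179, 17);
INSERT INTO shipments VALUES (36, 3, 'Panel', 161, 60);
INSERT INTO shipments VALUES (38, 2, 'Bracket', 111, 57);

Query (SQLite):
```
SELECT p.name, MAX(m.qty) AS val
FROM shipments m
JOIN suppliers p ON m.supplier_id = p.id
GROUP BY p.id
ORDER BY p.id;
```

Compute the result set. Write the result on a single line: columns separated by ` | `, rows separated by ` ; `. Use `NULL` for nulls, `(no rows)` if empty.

Chen | 131 ; Ravi | 111 ; Bob | 179

Join each shipments row to its suppliers via supplier_id.
Group joined rows by suppliers.id; compute MAX(m.qty) per group.
  1: ids {2, 7, 26, 29, 33} → MAX(m.qty)=131
  2: ids {5, 13, 34, 38} → MAX(m.qty)=111
  3: ids {15, 16, 35, 36} → MAX(m.qty)=179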